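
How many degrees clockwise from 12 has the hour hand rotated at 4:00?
The hour hand moves 30 degrees per hour and 0.5 degrees per minute.
At 4:00: (4) x 30 + 0 x 0.5 = 120 + 0 = 120 degrees

Final answer: 120 degrees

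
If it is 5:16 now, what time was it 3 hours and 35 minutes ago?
Starting time: 5:16 = 316 total minutes past 12:00
Subtracting: 3 hours and 35 minutes = 215 minutes
316 - 215 = 101 minutes
= 1 hour and 41 minutes past 12:00 = 1:41

Final answer: 1:41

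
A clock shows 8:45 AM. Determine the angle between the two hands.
Hour hand position: 8 x 30 + 45 x 0.5 = 262.5 degrees
Minute hand position: 45 x 6 = 270 degrees
Difference: |262.5 - 270| = 7.5 degrees
The angle between the hands is 7.5 degrees

Final answer: 7.5 degrees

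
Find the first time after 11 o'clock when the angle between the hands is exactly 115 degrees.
At t minutes past 11:00, the hour hand is at 30 x 11 + 0.5t degrees and the minute hand is at 6t degrees.
The smaller angle between them is 115 degrees when |30H - 5.5t| = 115 or |30H - 5.5t| = 245.
With H = 11, solve 30 x 11 - 5.5t = +/- target for each target:
  t = (30 x 11 - 115) / 5.5 = 39.09
  t = (30 x 11 + 115) / 5.5 = 80.91 (outside (0, 60))
  t = (30 x 11 - 245) / 5.5 = 15.45
  t = (30 x 11 + 245) / 5.5 = 104.55 (outside (0, 60))
Valid solutions in (0, 60): {15.45, 39.09} minutes.
The first occurrence is t = 15.45 minutes.
The hands form a 115-degree angle at 15.45 minutes past 11:00.

Final answer: 15.45 minutes past 11:00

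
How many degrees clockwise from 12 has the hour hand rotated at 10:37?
The hour hand moves 30 degrees per hour and 0.5 degrees per minute.
At 10:37: (10) x 30 + 37 x 0.5 = 300 + 18.5 = 318.5 degrees

Final answer: 318.5 degrees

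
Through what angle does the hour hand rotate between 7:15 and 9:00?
The hour hand moves 0.5 degrees per minute.
Time elapsed: 9:00 - 7:15 = 105 minutes
Angular displacement: 105 x 0.5 = 52.5 degrees

Final answer: 52.5 degrees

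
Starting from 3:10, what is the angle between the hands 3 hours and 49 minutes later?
First find the time 3 hours and 49 minutes after 3:10.
Total minutes: 3 x 60 + 10 + 3 x 60 + 49 = 419.
419 mod 720 = 419 minutes = 6:59.
Now compute the angle at 6:59:
Hour hand: 6 x 30 + 59 x 0.5 = 209.5 degrees
Minute hand: 59 x 6 = 354 degrees
Difference: |209.5 - 354| = 144.5 degrees
The angle is 144.5 degrees

Final answer: 144.5 degrees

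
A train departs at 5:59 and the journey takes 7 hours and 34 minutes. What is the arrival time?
Starting time: 5:59
Adding 34 minutes to 59 minutes: 59 + 34 = 93 minutes = 1 hour and 33 minutes
Adding 7 hours: 5 + 7 + 1 (carry) = 13 - 12 = 1
Final time: 1:33

Final answer: 1:33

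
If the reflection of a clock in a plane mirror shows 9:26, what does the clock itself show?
Reflection across the vertical (12-6) axis maps a hand at angle A degrees to (360 - A) degrees, which sends a reading of T minutes past 12:00 to (720 - T) minutes past 12:00.
Mirror reads 9:26 = 566 minutes past 12:00.
Actual time: (720 - 566) mod 720 = 154 minutes = 2:34.

Final answer: 2:34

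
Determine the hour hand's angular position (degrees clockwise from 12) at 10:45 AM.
The hour hand moves 30 degrees per hour and 0.5 degrees per minute.
At 10:45: (10) x 30 + 45 x 0.5 = 300 + 22.5 = 322.5 degrees

Final answer: 322.5 degrees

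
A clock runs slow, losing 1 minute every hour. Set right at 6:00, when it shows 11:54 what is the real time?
For every 60 true minutes, the faulty clock advances 59 minutes, so 1 faulty-clock minute corresponds to 60/59 true minutes.
From 6:00 to 11:54 on the faulty dial is 354 minutes.
True elapsed: 354 x 60/59 = 360 minutes = 6 hours.
True time: 6:00 + 6 hours = 12:00.

Final answer: 12:00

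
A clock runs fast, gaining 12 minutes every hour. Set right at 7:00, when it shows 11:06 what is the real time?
For every 60 true minutes, the faulty clock advances 72 minutes, so 1 faulty-clock minute corresponds to 60/72 true minutes.
From 7:00 to 11:06 on the faulty dial is 246 minutes.
True elapsed: 246 x 60/72 = 205 minutes = 3 hours and 25 minutes.
True time: 7:00 + 3 hours and 25 minutes = 10:25.

Final answer: 10:25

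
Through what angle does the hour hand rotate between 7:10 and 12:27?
The hour hand moves 0.5 degrees per minute.
Time elapsed: 12:27 - 7:10 = 317 minutes
Angular displacement: 317 x 0.5 = 158.5 degrees

Final answer: 158.5 degrees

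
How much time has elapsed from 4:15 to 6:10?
From 4:15 to 6:10:
(6 x 60 + 10) - (4 x 60 + 15) = 370 - 255 = 115 minutes
= 1 hour and 55 minutes

Final answer: 1 hour and 55 minutes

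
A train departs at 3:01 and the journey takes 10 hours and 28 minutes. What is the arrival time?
Starting time: 3:01
Adding 28 minutes to 1 minute: 1 + 28 = 29 minutes
Adding 10 hours: 3 + 10 = 13 - 12 = 1
Final time: 1:29

Final answer: 1:29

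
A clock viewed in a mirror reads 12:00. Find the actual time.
Reflection across the vertical (12-6) axis maps a hand at angle A degrees to (360 - A) degrees, which sends a reading of T minutes past 12:00 to (720 - T) minutes past 12:00.
Mirror reads 12:00 = 0 minutes past 12:00.
Actual time: (720 - 0) mod 720 = 0 minutes = 12:00.

Final answer: 12:00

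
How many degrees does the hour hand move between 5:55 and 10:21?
The hour hand moves 0.5 degrees per minute.
Time elapsed: 10:21 - 5:55 = 266 minutes
Angular displacement: 266 x 0.5 = 133 degrees

Final answer: 133 degrees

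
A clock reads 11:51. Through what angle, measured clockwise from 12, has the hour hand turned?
The hour hand moves 30 degrees per hour and 0.5 degrees per minute.
At 11:51: (11) x 30 + 51 x 0.5 = 330 + 25.5 = 355.5 degrees

Final answer: 355.5 degrees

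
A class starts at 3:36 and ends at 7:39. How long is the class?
From 3:36 to 7:39:
(7 x 60 + 39) - (3 x 60 + 36) = 459 - 216 = 243 minutes
= 4 hours and 3 minutes

Final answer: 4 hours and 3 minutes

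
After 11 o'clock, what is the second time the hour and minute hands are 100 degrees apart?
At t minutes past 11:00, the hour hand is at 30 x 11 + 0.5t degrees and the minute hand is at 6t degrees.
The smaller angle between them is 100 degrees when |30H - 5.5t| = 100 or |30H - 5.5t| = 260.
With H = 11, solve 30 x 11 - 5.5t = +/- target for each target:
  t = (30 x 11 - 100) / 5.5 = 41.82
  t = (30 x 11 + 100) / 5.5 = 78.18 (outside (0, 60))
  t = (30 x 11 - 260) / 5.5 = 12.73
  t = (30 x 11 + 260) / 5.5 = 107.27 (outside (0, 60))
Valid solutions in (0, 60): {12.73, 41.82} minutes.
The second occurrence is t = 41.82 minutes.
The hands form a 100-degree angle at 41.82 minutes past 11:00.

Final answer: 41.82 minutes past 11:00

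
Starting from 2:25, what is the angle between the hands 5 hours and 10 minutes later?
First find the time 5 hours and 10 minutes after 2:25.
Total minutes: 2 x 60 + 25 + 5 x 60 + 10 = 455.
455 mod 720 = 455 minutes = 7:35.
Now compute the angle at 7:35:
Hour hand: 7 x 30 + 35 x 0.5 = 227.5 degrees
Minute hand: 35 x 6 = 210 degrees
Difference: |227.5 - 210| = 17.5 degrees
The angle is 17.5 degrees

Final answer: 17.5 degrees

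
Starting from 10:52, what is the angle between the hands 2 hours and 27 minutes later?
First find the time 2 hours and 27 minutes after 10:52.
Total minutes: 10 x 60 + 52 + 2 x 60 + 27 = 799.
799 mod 720 = 79 minutes = 1:19.
Now compute the angle at 1:19:
Hour hand: 1 x 30 + 19 x 0.5 = 39.5 degrees
Minute hand: 19 x 6 = 114 degrees
Difference: |39.5 - 114| = 74.5 degrees
The angle is 74.5 degrees

Final answer: 74.5 degrees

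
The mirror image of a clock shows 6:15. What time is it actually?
Reflection across the vertical (12-6) axis maps a hand at angle A degrees to (360 - A) degrees, which sends a reading of T minutes past 12:00 to (720 - T) minutes past 12:00.
Mirror reads 6:15 = 375 minutes past 12:00.
Actual time: (720 - 375) mod 720 = 345 minutes = 5:45.

Final answer: 5:45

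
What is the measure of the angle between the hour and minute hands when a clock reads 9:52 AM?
Hour hand position: 9 x 30 + 52 x 0.5 = 296 degrees
Minute hand position: 52 x 6 = 312 degrees
Difference: |296 - 312| = 16 degrees
The angle between the hands is 16 degrees

Final answer: 16 degrees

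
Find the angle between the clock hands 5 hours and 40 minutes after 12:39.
First find the time 5 hours and 40 minutes after 12:39.
Total minutes: 12 x 60 + 39 + 5 x 60 + 40 = 1099.
1099 mod 720 = 379 minutes = 6:19.
Now compute the angle at 6:19:
Hour hand: 6 x 30 + 19 x 0.5 = 189.5 degrees
Minute hand: 19 x 6 = 114 degrees
Difference: |189.5 - 114| = 75.5 degrees
The angle is 75.5 degrees

Final answer: 75.5 degrees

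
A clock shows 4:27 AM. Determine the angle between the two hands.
Hour hand position: 4 x 30 + 27 x 0.5 = 133.5 degrees
Minute hand position: 27 x 6 = 162 degrees
Difference: |133.5 - 162| = 28.5 degrees
The angle between the hands is 28.5 degrees

Final answer: 28.5 degrees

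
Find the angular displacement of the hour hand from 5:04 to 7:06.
The hour hand moves 0.5 degrees per minute.
Time elapsed: 7:06 - 5:04 = 122 minutes
Angular displacement: 122 x 0.5 = 61 degrees

Final answer: 61 degrees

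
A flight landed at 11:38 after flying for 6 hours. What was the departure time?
Starting time: 11:38 = 698 total minutes past 12:00
Subtracting: 6 hours = 360 minutes
698 - 360 = 338 minutes
= 5 hours and 38 minutes past 12:00 = 5:38

Final answer: 5:38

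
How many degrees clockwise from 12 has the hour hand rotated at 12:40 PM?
The hour hand moves 30 degrees per hour and 0.5 degrees per minute.
At 12:40: (0) x 30 + 40 x 0.5 = 0 + 20 = 20 degrees

Final answer: 20 degrees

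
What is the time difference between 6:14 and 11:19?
From 6:14 to 11:19:
(11 x 60 + 19) - (6 x 60 + 14) = 679 - 374 = 305 minutes
= 5 hours and 5 minutes

Final answer: 5 hours and 5 minutes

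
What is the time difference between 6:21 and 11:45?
From 6:21 to 11:45:
(11 x 60 + 45) - (6 x 60 + 21) = 705 - 381 = 324 minutes
= 5 hours and 24 minutes

Final answer: 5 hours and 24 minutes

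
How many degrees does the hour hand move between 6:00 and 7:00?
The hour hand moves 0.5 degrees per minute.
Time elapsed: 7:00 - 6:00 = 60 minutes
Angular displacement: 60 x 0.5 = 30 degrees

Final answer: 30 degrees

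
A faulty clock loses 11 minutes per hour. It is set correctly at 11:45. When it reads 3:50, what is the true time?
For every 60 true minutes, the faulty clock advances 49 minutes, so 1 faulty-clock minute corresponds to 60/49 true minutes.
From 11:45 to 3:50 on the faulty dial is 245 minutes.
True elapsed: 245 x 60/49 = 300 minutes = 5 hours.
True time: 11:45 + 5 hours = 4:45.

Final answer: 4:45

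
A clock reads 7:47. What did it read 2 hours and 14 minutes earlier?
Starting time: 7:47 = 467 total minutes past 12:00
Subtracting: 2 hours and 14 minutes = 134 minutes
467 - 134 = 333 minutes
= 5 hours and 33 minutes past 12:00 = 5:33

Final answer: 5:33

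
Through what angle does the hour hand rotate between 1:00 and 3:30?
The hour hand moves 0.5 degrees per minute.
Time elapsed: 3:30 - 1:00 = 150 minutes
Angular displacement: 150 x 0.5 = 75 degrees

Final answer: 75 degrees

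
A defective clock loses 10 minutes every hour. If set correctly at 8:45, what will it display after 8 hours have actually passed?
For every 60 true minutes, the faulty clock advances 60 - 10 = 50 minutes.
True elapsed: 8 hours = 480 minutes.
Faulty clock advances: 480 x 50/60 = 400 minutes (drift: 80 minutes behind).
Shown time: 8:45 + 400 minutes = 3:25.

Final answer: 3:25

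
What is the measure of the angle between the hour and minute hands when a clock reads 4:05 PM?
Hour hand position: 4 x 30 + 5 x 0.5 = 122.5 degrees
Minute hand position: 5 x 6 = 30 degrees
Difference: |122.5 - 30| = 92.5 degrees
The angle between the hands is 92.5 degrees

Final answer: 92.5 degrees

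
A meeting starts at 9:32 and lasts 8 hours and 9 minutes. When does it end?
Starting time: 9:32
Adding 9 minutes to 32 minutes: 32 + 9 = 41 minutes
Adding 8 hours: 9 + 8 = 17 - 12 = 5
Final time: 5:41

Final answer: 5:41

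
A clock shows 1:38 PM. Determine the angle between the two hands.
Hour hand position: 1 x 30 + 38 x 0.5 = 49 degrees
Minute hand position: 38 x 6 = 228 degrees
Difference: |49 - 228| = 179 degrees
The angle between the hands is 179 degrees

Final answer: 179 degrees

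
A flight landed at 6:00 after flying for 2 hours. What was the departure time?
Starting time: 6:00 = 360 total minutes past 12:00
Subtracting: 2 hours = 120 minutes
360 - 120 = 240 minutes
= 4 hours past 12:00 = 4:00

Final answer: 4:00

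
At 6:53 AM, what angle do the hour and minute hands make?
Hour hand position: 6 x 30 + 53 x 0.5 = 206.5 degrees
Minute hand position: 53 x 6 = 318 degrees
Difference: |206.5 - 318| = 111.5 degrees
The angle between the hands is 111.5 degrees

Final answer: 111.5 degrees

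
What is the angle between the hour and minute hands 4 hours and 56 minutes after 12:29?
First find the time 4 hours and 56 minutes after 12:29.
Total minutes: 12 x 60 + 29 + 4 x 60 + 56 = 1045.
1045 mod 720 = 325 minutes = 5:25.
Now compute the angle at 5:25:
Hour hand: 5 x 30 + 25 x 0.5 = 162.5 degrees
Minute hand: 25 x 6 = 150 degrees
Difference: |162.5 - 150| = 12.5 degrees
The angle is 12.5 degrees

Final answer: 12.5 degrees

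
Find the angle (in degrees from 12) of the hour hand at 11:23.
The hour hand moves 30 degrees per hour and 0.5 degrees per minute.
At 11:23: (11) x 30 + 23 x 0.5 = 330 + 11.5 = 341.5 degrees

Final answer: 341.5 degrees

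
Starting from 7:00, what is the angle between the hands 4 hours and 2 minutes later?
First find the time 4 hours and 2 minutes after 7:00.
Total minutes: 7 x 60 + 0 + 4 x 60 + 2 = 662.
662 mod 720 = 662 minutes = 11:02.
Now compute the angle at 11:02:
Hour hand: 11 x 30 + 2 x 0.5 = 331 degrees
Minute hand: 2 x 6 = 12 degrees
Difference: |331 - 12| = 319 degrees
Smaller angle: 360 - 319 = 41 degrees

Final answer: 41 degrees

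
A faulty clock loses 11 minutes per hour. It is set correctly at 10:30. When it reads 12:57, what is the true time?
For every 60 true minutes, the faulty clock advances 49 minutes, so 1 faulty-clock minute corresponds to 60/49 true minutes.
From 10:30 to 12:57 on the faulty dial is 147 minutes.
True elapsed: 147 x 60/49 = 180 minutes = 3 hours.
True time: 10:30 + 3 hours = 1:30.

Final answer: 1:30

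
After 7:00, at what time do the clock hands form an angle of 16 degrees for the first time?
At t minutes past 7:00, the hour hand is at 30 x 7 + 0.5t degrees and the minute hand is at 6t degrees.
The smaller angle between them is 16 degrees when |30H - 5.5t| = 16 or |30H - 5.5t| = 344.
With H = 7, solve 30 x 7 - 5.5t = +/- target for each target:
  t = (30 x 7 - 16) / 5.5 = 35.27
  t = (30 x 7 + 16) / 5.5 = 41.09
  t = (30 x 7 - 344) / 5.5 = -24.36 (outside (0, 60))
  t = (30 x 7 + 344) / 5.5 = 100.73 (outside (0, 60))
Valid solutions in (0, 60): {35.27, 41.09} minutes.
The first occurrence is t = 35.27 minutes.
The hands form a 16-degree angle at 35.27 minutes past 7:00.

Final answer: 35.27 minutes past 7:00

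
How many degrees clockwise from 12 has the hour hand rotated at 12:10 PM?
The hour hand moves 30 degrees per hour and 0.5 degrees per minute.
At 12:10: (0) x 30 + 10 x 0.5 = 0 + 5 = 5 degrees

Final answer: 5 degrees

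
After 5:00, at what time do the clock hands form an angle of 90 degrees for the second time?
At t minutes past 5:00, the hour hand is at 30 x 5 + 0.5t degrees and the minute hand is at 6t degrees.
The smaller angle between them is 90 degrees when |30H - 5.5t| = 90 or |30H - 5.5t| = 270.
With H = 5, solve 30 x 5 - 5.5t = +/- target for each target:
  t = (30 x 5 - 90) / 5.5 = 10.91
  t = (30 x 5 + 90) / 5.5 = 43.64
  t = (30 x 5 - 270) / 5.5 = -21.82 (outside (0, 60))
  t = (30 x 5 + 270) / 5.5 = 76.36 (outside (0, 60))
Valid solutions in (0, 60): {10.91, 43.64} minutes.
The second occurrence is t = 43.64 minutes.
The hands form a 90-degree angle at 43.64 minutes past 5:00.

Final answer: 43.64 minutes past 5:00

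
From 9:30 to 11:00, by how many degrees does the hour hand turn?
The hour hand moves 0.5 degrees per minute.
Time elapsed: 11:00 - 9:30 = 90 minutes
Angular displacement: 90 x 0.5 = 45 degrees

Final answer: 45 degrees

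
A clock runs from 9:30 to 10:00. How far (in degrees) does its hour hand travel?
The hour hand moves 0.5 degrees per minute.
Time elapsed: 10:00 - 9:30 = 30 minutes
Angular displacement: 30 x 0.5 = 15 degrees

Final answer: 15 degrees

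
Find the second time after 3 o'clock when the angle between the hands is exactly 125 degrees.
At t minutes past 3:00, the hour hand is at 30 x 3 + 0.5t degrees and the minute hand is at 6t degrees.
The smaller angle between them is 125 degrees when |30H - 5.5t| = 125 or |30H - 5.5t| = 235.
With H = 3, solve 30 x 3 - 5.5t = +/- target for each target:
  t = (30 x 3 - 125) / 5.5 = -6.36 (outside (0, 60))
  t = (30 x 3 + 125) / 5.5 = 39.09
  t = (30 x 3 - 235) / 5.5 = -26.36 (outside (0, 60))
  t = (30 x 3 + 235) / 5.5 = 59.09
Valid solutions in (0, 60): {39.09, 59.09} minutes.
The second occurrence is t = 59.09 minutes.
The hands form a 125-degree angle at 59.09 minutes past 3:00.

Final answer: 59.09 minutes past 3:00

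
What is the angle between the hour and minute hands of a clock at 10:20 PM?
Hour hand position: 10 x 30 + 20 x 0.5 = 310 degrees
Minute hand position: 20 x 6 = 120 degrees
Difference: |310 - 120| = 190 degrees
Since 190 > 180, the smaller angle is 360 - 190 = 170 degrees

Final answer: 170 degrees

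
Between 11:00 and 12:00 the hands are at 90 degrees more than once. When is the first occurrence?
At t minutes past 11:00, the hour hand is at 30 x 11 + 0.5t degrees and the minute hand is at 6t degrees.
The smaller angle between them is 90 degrees when |30H - 5.5t| = 90 or |30H - 5.5t| = 270.
With H = 11, solve 30 x 11 - 5.5t = +/- target for each target:
  t = (30 x 11 - 90) / 5.5 = 43.64
  t = (30 x 11 + 90) / 5.5 = 76.36 (outside (0, 60))
  t = (30 x 11 - 270) / 5.5 = 10.91
  t = (30 x 11 + 270) / 5.5 = 109.09 (outside (0, 60))
Valid solutions in (0, 60): {10.91, 43.64} minutes.
The first occurrence is t = 10.91 minutes.
The hands form a 90-degree angle at 10.91 minutes past 11:00.

Final answer: 10.91 minutes past 11:00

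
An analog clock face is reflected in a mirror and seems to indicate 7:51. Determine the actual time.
Reflection across the vertical (12-6) axis maps a hand at angle A degrees to (360 - A) degrees, which sends a reading of T minutes past 12:00 to (720 - T) minutes past 12:00.
Mirror reads 7:51 = 471 minutes past 12:00.
Actual time: (720 - 471) mod 720 = 249 minutes = 4:09.

Final answer: 4:09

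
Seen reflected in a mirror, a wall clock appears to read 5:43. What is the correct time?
Reflection across the vertical (12-6) axis maps a hand at angle A degrees to (360 - A) degrees, which sends a reading of T minutes past 12:00 to (720 - T) minutes past 12:00.
Mirror reads 5:43 = 343 minutes past 12:00.
Actual time: (720 - 343) mod 720 = 377 minutes = 6:17.

Final answer: 6:17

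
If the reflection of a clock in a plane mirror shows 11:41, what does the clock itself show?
Reflection across the vertical (12-6) axis maps a hand at angle A degrees to (360 - A) degrees, which sends a reading of T minutes past 12:00 to (720 - T) minutes past 12:00.
Mirror reads 11:41 = 701 minutes past 12:00.
Actual time: (720 - 701) mod 720 = 19 minutes = 12:19.

Final answer: 12:19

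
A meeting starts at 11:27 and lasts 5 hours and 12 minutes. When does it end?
Starting time: 11:27
Adding 12 minutes to 27 minutes: 27 + 12 = 39 minutes
Adding 5 hours: 11 + 5 = 16 - 12 = 4
Final time: 4:39

Final answer: 4:39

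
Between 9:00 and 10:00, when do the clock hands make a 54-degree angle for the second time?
At t minutes past 9:00, the hour hand is at 30 x 9 + 0.5t degrees and the minute hand is at 6t degrees.
The smaller angle between them is 54 degrees when |30H - 5.5t| = 54 or |30H - 5.5t| = 306.
With H = 9, solve 30 x 9 - 5.5t = +/- target for each target:
  t = (30 x 9 - 54) / 5.5 = 39.27
  t = (30 x 9 + 54) / 5.5 = 58.91
  t = (30 x 9 - 306) / 5.5 = -6.55 (outside (0, 60))
  t = (30 x 9 + 306) / 5.5 = 104.73 (outside (0, 60))
Valid solutions in (0, 60): {39.27, 58.91} minutes.
The second occurrence is t = 58.91 minutes.
The hands form a 54-degree angle at 58.91 minutes past 9:00.

Final answer: 58.91 minutes past 9:00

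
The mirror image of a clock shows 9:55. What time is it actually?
Reflection across the vertical (12-6) axis maps a hand at angle A degrees to (360 - A) degrees, which sends a reading of T minutes past 12:00 to (720 - T) minutes past 12:00.
Mirror reads 9:55 = 595 minutes past 12:00.
Actual time: (720 - 595) mod 720 = 125 minutes = 2:05.

Final answer: 2:05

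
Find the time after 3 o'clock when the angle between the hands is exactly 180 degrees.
For hands to be 180 degrees apart: |30H - 5.5t| = 180
With H = 3: t = (30 x 3 + 180)/5.5 = 49.09 or t = (30 x 3 - 180)/5.5 = -16.36
First valid solution (0 < t < 60): t = 49.09 minutes
The hands are opposite at 49.09 minutes past 3:00.

Final answer: 49.09 minutes past 3:00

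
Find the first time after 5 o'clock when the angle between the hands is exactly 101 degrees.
At t minutes past 5:00, the hour hand is at 30 x 5 + 0.5t degrees and the minute hand is at 6t degrees.
The smaller angle between them is 101 degrees when |30H - 5.5t| = 101 or |30H - 5.5t| = 259.
With H = 5, solve 30 x 5 - 5.5t = +/- target for each target:
  t = (30 x 5 - 101) / 5.5 = 8.91
  t = (30 x 5 + 101) / 5.5 = 45.64
  t = (30 x 5 - 259) / 5.5 = -19.82 (outside (0, 60))
  t = (30 x 5 + 259) / 5.5 = 74.36 (outside (0, 60))
Valid solutions in (0, 60): {8.91, 45.64} minutes.
The first occurrence is t = 8.91 minutes.
The hands form a 101-degree angle at 8.91 minutes past 5:00.

Final answer: 8.91 minutes past 5:00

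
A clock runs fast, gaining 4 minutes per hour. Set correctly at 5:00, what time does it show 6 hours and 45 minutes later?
For every 60 true minutes, the faulty clock advances 60 + 4 = 64 minutes.
True elapsed: 6 hours and 45 minutes = 405 minutes.
Faulty clock advances: 405 x 64/60 = 432 minutes (drift: 27 minutes ahead).
Shown time: 5:00 + 432 minutes = 12:12.

Final answer: 12:12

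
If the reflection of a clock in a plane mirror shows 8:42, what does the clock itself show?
Reflection across the vertical (12-6) axis maps a hand at angle A degrees to (360 - A) degrees, which sends a reading of T minutes past 12:00 to (720 - T) minutes past 12:00.
Mirror reads 8:42 = 522 minutes past 12:00.
Actual time: (720 - 522) mod 720 = 198 minutes = 3:18.

Final answer: 3:18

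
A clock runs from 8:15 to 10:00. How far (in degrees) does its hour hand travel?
The hour hand moves 0.5 degrees per minute.
Time elapsed: 10:00 - 8:15 = 105 minutes
Angular displacement: 105 x 0.5 = 52.5 degrees

Final answer: 52.5 degrees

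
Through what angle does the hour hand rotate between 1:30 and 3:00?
The hour hand moves 0.5 degrees per minute.
Time elapsed: 3:00 - 1:30 = 90 minutes
Angular displacement: 90 x 0.5 = 45 degrees

Final answer: 45 degrees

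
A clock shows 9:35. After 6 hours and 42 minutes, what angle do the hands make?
First find the time 6 hours and 42 minutes after 9:35.
Total minutes: 9 x 60 + 35 + 6 x 60 + 42 = 977.
977 mod 720 = 257 minutes = 4:17.
Now compute the angle at 4:17:
Hour hand: 4 x 30 + 17 x 0.5 = 128.5 degrees
Minute hand: 17 x 6 = 102 degrees
Difference: |128.5 - 102| = 26.5 degrees
The angle is 26.5 degrees

Final answer: 26.5 degrees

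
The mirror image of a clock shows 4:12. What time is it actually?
Reflection across the vertical (12-6) axis maps a hand at angle A degrees to (360 - A) degrees, which sends a reading of T minutes past 12:00 to (720 - T) minutes past 12:00.
Mirror reads 4:12 = 252 minutes past 12:00.
Actual time: (720 - 252) mod 720 = 468 minutes = 7:48.

Final answer: 7:48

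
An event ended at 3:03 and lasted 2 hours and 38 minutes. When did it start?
Starting time: 3:03 = 183 total minutes past 12:00
Subtracting: 2 hours and 38 minutes = 158 minutes
183 - 158 = 25 minutes
= 25 minutes past 12:00 = 12:25

Final answer: 12:25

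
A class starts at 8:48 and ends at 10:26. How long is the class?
From 8:48 to 10:26:
(10 x 60 + 26) - (8 x 60 + 48) = 626 - 528 = 98 minutes
= 1 hour and 38 minutes

Final answer: 1 hour and 38 minutes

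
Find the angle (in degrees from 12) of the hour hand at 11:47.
The hour hand moves 30 degrees per hour and 0.5 degrees per minute.
At 11:47: (11) x 30 + 47 x 0.5 = 330 + 23.5 = 353.5 degrees

Final answer: 353.5 degrees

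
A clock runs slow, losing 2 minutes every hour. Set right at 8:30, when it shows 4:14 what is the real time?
For every 60 true minutes, the faulty clock advances 58 minutes, so 1 faulty-clock minute corresponds to 60/58 true minutes.
From 8:30 to 4:14 on the faulty dial is 464 minutes.
True elapsed: 464 x 60/58 = 480 minutes = 8 hours.
True time: 8:30 + 8 hours = 4:30.

Final answer: 4:30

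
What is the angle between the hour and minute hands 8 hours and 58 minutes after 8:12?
First find the time 8 hours and 58 minutes after 8:12.
Total minutes: 8 x 60 + 12 + 8 x 60 + 58 = 1030.
1030 mod 720 = 310 minutes = 5:10.
Now compute the angle at 5:10:
Hour hand: 5 x 30 + 10 x 0.5 = 155 degrees
Minute hand: 10 x 6 = 60 degrees
Difference: |155 - 60| = 95 degrees
The angle is 95 degrees

Final answer: 95 degrees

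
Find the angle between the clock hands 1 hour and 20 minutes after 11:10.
First find the time 1 hour and 20 minutes after 11:10.
Total minutes: 11 x 60 + 10 + 1 x 60 + 20 = 750.
750 mod 720 = 30 minutes = 12:30.
Now compute the angle at 12:30:
Hour hand: 0 x 30 + 30 x 0.5 = 15 degrees
Minute hand: 30 x 6 = 180 degrees
Difference: |15 - 180| = 165 degrees
The angle is 165 degrees

Final answer: 165 degrees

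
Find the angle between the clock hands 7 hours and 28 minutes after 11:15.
First find the time 7 hours and 28 minutes after 11:15.
Total minutes: 11 x 60 + 15 + 7 x 60 + 28 = 1123.
1123 mod 720 = 403 minutes = 6:43.
Now compute the angle at 6:43:
Hour hand: 6 x 30 + 43 x 0.5 = 201.5 degrees
Minute hand: 43 x 6 = 258 degrees
Difference: |201.5 - 258| = 56.5 degrees
The angle is 56.5 degrees

Final answer: 56.5 degrees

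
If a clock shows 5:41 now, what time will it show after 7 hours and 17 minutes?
Starting time: 5:41
Adding 17 minutes to 41 minutes: 41 + 17 = 58 minutes
Adding 7 hours: 5 + 7 = 12
Final time: 12:58

Final answer: 12:58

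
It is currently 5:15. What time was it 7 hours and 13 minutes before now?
Starting time: 5:15 = 315 total minutes past 12:00
Subtracting: 7 hours and 13 minutes = 433 minutes
315 - 433 = -118 (negative, add 12 hours = 720) = 602 minutes
= 10 hours and 2 minutes past 12:00 = 10:02

Final answer: 10:02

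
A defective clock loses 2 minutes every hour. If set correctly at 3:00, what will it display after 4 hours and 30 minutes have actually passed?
For every 60 true minutes, the faulty clock advances 60 - 2 = 58 minutes.
True elapsed: 4 hours and 30 minutes = 270 minutes.
Faulty clock advances: 270 x 58/60 = 261 minutes (drift: 9 minutes behind).
Shown time: 3:00 + 261 minutes = 7:21.

Final answer: 7:21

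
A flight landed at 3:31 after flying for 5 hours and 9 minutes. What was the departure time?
Starting time: 3:31 = 211 total minutes past 12:00
Subtracting: 5 hours and 9 minutes = 309 minutes
211 - 309 = -98 (negative, add 12 hours = 720) = 622 minutes
= 10 hours and 22 minutes past 12:00 = 10:22

Final answer: 10:22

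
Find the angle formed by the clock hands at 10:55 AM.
Hour hand position: 10 x 30 + 55 x 0.5 = 327.5 degrees
Minute hand position: 55 x 6 = 330 degrees
Difference: |327.5 - 330| = 2.5 degrees
The angle between the hands is 2.5 degrees

Final answer: 2.5 degrees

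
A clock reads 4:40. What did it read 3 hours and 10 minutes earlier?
Starting time: 4:40 = 280 total minutes past 12:00
Subtracting: 3 hours and 10 minutes = 190 minutes
280 - 190 = 90 minutes
= 1 hour and 30 minutes past 12:00 = 1:30

Final answer: 1:30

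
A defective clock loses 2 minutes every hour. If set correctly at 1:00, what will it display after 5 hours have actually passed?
For every 60 true minutes, the faulty clock advances 60 - 2 = 58 minutes.
True elapsed: 5 hours = 300 minutes.
Faulty clock advances: 300 x 58/60 = 290 minutes (drift: 10 minutes behind).
Shown time: 1:00 + 290 minutes = 5:50.

Final answer: 5:50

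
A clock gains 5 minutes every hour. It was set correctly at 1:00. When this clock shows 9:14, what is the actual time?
For every 60 true minutes, the faulty clock advances 65 minutes, so 1 faulty-clock minute corresponds to 60/65 true minutes.
From 1:00 to 9:14 on the faulty dial is 494 minutes.
True elapsed: 494 x 60/65 = 456 minutes = 7 hours and 36 minutes.
True time: 1:00 + 7 hours and 36 minutes = 8:36.

Final answer: 8:36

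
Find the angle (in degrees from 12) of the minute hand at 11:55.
The minute hand moves 6 degrees per minute.
At 11:55: 55 x 6 = 330 degrees

Final answer: 330 degrees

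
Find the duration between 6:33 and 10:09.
From 6:33 to 10:09:
(10 x 60 + 9) - (6 x 60 + 33) = 609 - 393 = 216 minutes
= 3 hours and 36 minutes

Final answer: 3 hours and 36 minutes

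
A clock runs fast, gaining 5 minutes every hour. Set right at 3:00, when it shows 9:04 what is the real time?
For every 60 true minutes, the faulty clock advances 65 minutes, so 1 faulty-clock minute corresponds to 60/65 true minutes.
From 3:00 to 9:04 on the faulty dial is 364 minutes.
True elapsed: 364 x 60/65 = 336 minutes = 5 hours and 36 minutes.
True time: 3:00 + 5 hours and 36 minutes = 8:36.

Final answer: 8:36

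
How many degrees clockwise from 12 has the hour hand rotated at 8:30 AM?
The hour hand moves 30 degrees per hour and 0.5 degrees per minute.
At 8:30: (8) x 30 + 30 x 0.5 = 240 + 15 = 255 degrees

Final answer: 255 degrees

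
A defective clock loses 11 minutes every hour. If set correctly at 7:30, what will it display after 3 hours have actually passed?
For every 60 true minutes, the faulty clock advances 60 - 11 = 49 minutes.
True elapsed: 3 hours = 180 minutes.
Faulty clock advances: 180 x 49/60 = 147 minutes (drift: 33 minutes behind).
Shown time: 7:30 + 147 minutes = 9:57.

Final answer: 9:57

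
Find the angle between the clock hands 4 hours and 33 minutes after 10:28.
First find the time 4 hours and 33 minutes after 10:28.
Total minutes: 10 x 60 + 28 + 4 x 60 + 33 = 901.
901 mod 720 = 181 minutes = 3:01.
Now compute the angle at 3:01:
Hour hand: 3 x 30 + 1 x 0.5 = 90.5 degrees
Minute hand: 1 x 6 = 6 degrees
Difference: |90.5 - 6| = 84.5 degrees
The angle is 84.5 degrees

Final answer: 84.5 degrees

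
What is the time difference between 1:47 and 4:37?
From 1:47 to 4:37:
(4 x 60 + 37) - (1 x 60 + 47) = 277 - 107 = 170 minutes
= 2 hours and 50 minutes

Final answer: 2 hours and 50 minutes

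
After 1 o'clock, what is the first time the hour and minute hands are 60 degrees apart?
At t minutes past 1:00, the hour hand is at 30 x 1 + 0.5t degrees and the minute hand is at 6t degrees.
The smaller angle between them is 60 degrees when |30H - 5.5t| = 60 or |30H - 5.5t| = 300.
With H = 1, solve 30 x 1 - 5.5t = +/- target for each target:
  t = (30 x 1 - 60) / 5.5 = -5.45 (outside (0, 60))
  t = (30 x 1 + 60) / 5.5 = 16.36
  t = (30 x 1 - 300) / 5.5 = -49.09 (outside (0, 60))
  t = (30 x 1 + 300) / 5.5 = 60 (outside (0, 60))
Valid solutions in (0, 60): {16.36} minutes.
The first occurrence is t = 16.36 minutes.
The hands form a 60-degree angle at 16.36 minutes past 1:00.

Final answer: 16.36 minutes past 1:00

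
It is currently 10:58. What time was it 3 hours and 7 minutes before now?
Starting time: 10:58 = 658 total minutes past 12:00
Subtracting: 3 hours and 7 minutes = 187 minutes
658 - 187 = 471 minutes
= 7 hours and 51 minutes past 12:00 = 7:51

Final answer: 7:51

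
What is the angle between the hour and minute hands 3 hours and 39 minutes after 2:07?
First find the time 3 hours and 39 minutes after 2:07.
Total minutes: 2 x 60 + 7 + 3 x 60 + 39 = 346.
346 mod 720 = 346 minutes = 5:46.
Now compute the angle at 5:46:
Hour hand: 5 x 30 + 46 x 0.5 = 173 degrees
Minute hand: 46 x 6 = 276 degrees
Difference: |173 - 276| = 103 degrees
The angle is 103 degrees

Final answer: 103 degrees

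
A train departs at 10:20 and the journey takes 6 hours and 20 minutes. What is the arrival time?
Starting time: 10:20
Adding 20 minutes to 20 minutes: 20 + 20 = 40 minutes
Adding 6 hours: 10 + 6 = 16 - 12 = 4
Final time: 4:40

Final answer: 4:40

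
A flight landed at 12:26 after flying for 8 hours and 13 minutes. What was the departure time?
Starting time: 12:26 = 26 total minutes past 12:00
Subtracting: 8 hours and 13 minutes = 493 minutes
26 - 493 = -467 (negative, add 12 hours = 720) = 253 minutes
= 4 hours and 13 minutes past 12:00 = 4:13

Final answer: 4:13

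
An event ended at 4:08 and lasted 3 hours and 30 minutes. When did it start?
Starting time: 4:08 = 248 total minutes past 12:00
Subtracting: 3 hours and 30 minutes = 210 minutes
248 - 210 = 38 minutes
= 38 minutes past 12:00 = 12:38

Final answer: 12:38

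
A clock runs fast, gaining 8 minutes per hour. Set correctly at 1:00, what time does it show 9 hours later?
For every 60 true minutes, the faulty clock advances 60 + 8 = 68 minutes.
True elapsed: 9 hours = 540 minutes.
Faulty clock advances: 540 x 68/60 = 612 minutes (drift: 72 minutes ahead).
Shown time: 1:00 + 612 minutes = 11:12.

Final answer: 11:12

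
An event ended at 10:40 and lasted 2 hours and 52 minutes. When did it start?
Starting time: 10:40 = 640 total minutes past 12:00
Subtracting: 2 hours and 52 minutes = 172 minutes
640 - 172 = 468 minutes
= 7 hours and 48 minutes past 12:00 = 7:48

Final answer: 7:48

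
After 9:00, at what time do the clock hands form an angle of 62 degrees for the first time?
At t minutes past 9:00, the hour hand is at 30 x 9 + 0.5t degrees and the minute hand is at 6t degrees.
The smaller angle between them is 62 degrees when |30H - 5.5t| = 62 or |30H - 5.5t| = 298.
With H = 9, solve 30 x 9 - 5.5t = +/- target for each target:
  t = (30 x 9 - 62) / 5.5 = 37.82
  t = (30 x 9 + 62) / 5.5 = 60.36 (outside (0, 60))
  t = (30 x 9 - 298) / 5.5 = -5.09 (outside (0, 60))
  t = (30 x 9 + 298) / 5.5 = 103.27 (outside (0, 60))
Valid solutions in (0, 60): {37.82} minutes.
The first occurrence is t = 37.82 minutes.
The hands form a 62-degree angle at 37.82 minutes past 9:00.

Final answer: 37.82 minutes past 9:00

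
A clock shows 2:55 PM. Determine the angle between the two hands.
Hour hand position: 2 x 30 + 55 x 0.5 = 87.5 degrees
Minute hand position: 55 x 6 = 330 degrees
Difference: |87.5 - 330| = 242.5 degrees
Since 242.5 > 180, the smaller angle is 360 - 242.5 = 117.5 degrees

Final answer: 117.5 degrees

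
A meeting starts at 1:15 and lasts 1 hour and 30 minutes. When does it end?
Starting time: 1:15
Adding 30 minutes to 15 minutes: 15 + 30 = 45 minutes
Adding 1 hour: 1 + 1 = 2
Final time: 2:45

Final answer: 2:45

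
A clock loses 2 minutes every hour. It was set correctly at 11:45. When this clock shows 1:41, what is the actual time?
For every 60 true minutes, the faulty clock advances 58 minutes, so 1 faulty-clock minute corresponds to 60/58 true minutes.
From 11:45 to 1:41 on the faulty dial is 116 minutes.
True elapsed: 116 x 60/58 = 120 minutes = 2 hours.
True time: 11:45 + 2 hours = 1:45.

Final answer: 1:45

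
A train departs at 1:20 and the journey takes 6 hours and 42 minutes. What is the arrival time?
Starting time: 1:20
Adding 42 minutes to 20 minutes: 20 + 42 = 62 minutes = 1 hour and 2 minutes
Adding 6 hours: 1 + 6 + 1 (carry) = 8
Final time: 8:02

Final answer: 8:02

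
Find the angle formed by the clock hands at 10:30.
Hour hand position: 10 x 30 + 30 x 0.5 = 315 degrees
Minute hand position: 30 x 6 = 180 degrees
Difference: |315 - 180| = 135 degrees
The angle between the hands is 135 degrees

Final answer: 135 degrees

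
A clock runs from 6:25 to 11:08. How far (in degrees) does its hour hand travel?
The hour hand moves 0.5 degrees per minute.
Time elapsed: 11:08 - 6:25 = 283 minutes
Angular displacement: 283 x 0.5 = 141.5 degrees

Final answer: 141.5 degrees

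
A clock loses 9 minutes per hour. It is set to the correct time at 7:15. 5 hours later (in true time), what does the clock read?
For every 60 true minutes, the faulty clock advances 60 - 9 = 51 minutes.
True elapsed: 5 hours = 300 minutes.
Faulty clock advances: 300 x 51/60 = 255 minutes (drift: 45 minutes behind).
Shown time: 7:15 + 255 minutes = 11:30.

Final answer: 11:30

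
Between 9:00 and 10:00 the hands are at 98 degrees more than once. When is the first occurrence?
At t minutes past 9:00, the hour hand is at 30 x 9 + 0.5t degrees and the minute hand is at 6t degrees.
The smaller angle between them is 98 degrees when |30H - 5.5t| = 98 or |30H - 5.5t| = 262.
With H = 9, solve 30 x 9 - 5.5t = +/- target for each target:
  t = (30 x 9 - 98) / 5.5 = 31.27
  t = (30 x 9 + 98) / 5.5 = 66.91 (outside (0, 60))
  t = (30 x 9 - 262) / 5.5 = 1.45
  t = (30 x 9 + 262) / 5.5 = 96.73 (outside (0, 60))
Valid solutions in (0, 60): {1.45, 31.27} minutes.
The first occurrence is t = 1.45 minutes.
The hands form a 98-degree angle at 1.45 minutes past 9:00.

Final answer: 1.45 minutes past 9:00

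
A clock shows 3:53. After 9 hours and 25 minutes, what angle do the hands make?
First find the time 9 hours and 25 minutes after 3:53.
Total minutes: 3 x 60 + 53 + 9 x 60 + 25 = 798.
798 mod 720 = 78 minutes = 1:18.
Now compute the angle at 1:18:
Hour hand: 1 x 30 + 18 x 0.5 = 39 degrees
Minute hand: 18 x 6 = 108 degrees
Difference: |39 - 108| = 69 degrees
The angle is 69 degrees

Final answer: 69 degrees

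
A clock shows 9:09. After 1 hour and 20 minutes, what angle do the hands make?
First find the time 1 hour and 20 minutes after 9:09.
Total minutes: 9 x 60 + 9 + 1 x 60 + 20 = 629.
629 mod 720 = 629 minutes = 10:29.
Now compute the angle at 10:29:
Hour hand: 10 x 30 + 29 x 0.5 = 314.5 degrees
Minute hand: 29 x 6 = 174 degrees
Difference: |314.5 - 174| = 140.5 degrees
The angle is 140.5 degrees

Final answer: 140.5 degrees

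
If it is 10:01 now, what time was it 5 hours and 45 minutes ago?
Starting time: 10:01 = 601 total minutes past 12:00
Subtracting: 5 hours and 45 minutes = 345 minutes
601 - 345 = 256 minutes
= 4 hours and 16 minutes past 12:00 = 4:16

Final answer: 4:16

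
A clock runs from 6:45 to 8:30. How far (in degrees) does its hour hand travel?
The hour hand moves 0.5 degrees per minute.
Time elapsed: 8:30 - 6:45 = 105 minutes
Angular displacement: 105 x 0.5 = 52.5 degrees

Final answer: 52.5 degrees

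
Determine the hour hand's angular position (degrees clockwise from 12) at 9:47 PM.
The hour hand moves 30 degrees per hour and 0.5 degrees per minute.
At 9:47: (9) x 30 + 47 x 0.5 = 270 + 23.5 = 293.5 degrees

Final answer: 293.5 degrees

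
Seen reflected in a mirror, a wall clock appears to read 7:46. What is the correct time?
Reflection across the vertical (12-6) axis maps a hand at angle A degrees to (360 - A) degrees, which sends a reading of T minutes past 12:00 to (720 - T) minutes past 12:00.
Mirror reads 7:46 = 466 minutes past 12:00.
Actual time: (720 - 466) mod 720 = 254 minutes = 4:14.

Final answer: 4:14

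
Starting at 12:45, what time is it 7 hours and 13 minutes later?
Starting time: 12:45
Adding 13 minutes to 45 minutes: 45 + 13 = 58 minutes
Adding 7 hours: 12 + 7 = 19 - 12 = 7
Final time: 7:58

Final answer: 7:58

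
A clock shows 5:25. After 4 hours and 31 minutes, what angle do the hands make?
First find the time 4 hours and 31 minutes after 5:25.
Total minutes: 5 x 60 + 25 + 4 x 60 + 31 = 596.
596 mod 720 = 596 minutes = 9:56.
Now compute the angle at 9:56:
Hour hand: 9 x 30 + 56 x 0.5 = 298 degrees
Minute hand: 56 x 6 = 336 degrees
Difference: |298 - 336| = 38 degrees
The angle is 38 degrees

Final answer: 38 degrees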